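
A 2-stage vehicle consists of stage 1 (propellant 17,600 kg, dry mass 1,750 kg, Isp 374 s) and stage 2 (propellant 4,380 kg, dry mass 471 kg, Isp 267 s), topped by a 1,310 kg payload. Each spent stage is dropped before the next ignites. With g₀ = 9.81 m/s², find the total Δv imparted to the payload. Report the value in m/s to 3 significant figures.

Ignition mass of stage 1 = 17,600+1,750 + 4,380+471 + 1,310 = 25,511 kg.
Stage 1: m₀ = 25,511 kg, m_f = 25,511 − 17,600 = 7,911 kg; Δv = 374×9.81×ln(3.225) = 3668.9×1.1709 ≈ 4296 m/s.
Stage 2: m₀ = 6,161 kg, m_f = 6,161 − 4,380 = 1,781 kg; Δv = 267×9.81×ln(3.459) = 2619.3×1.2411 ≈ 3251 m/s.
Total Δv = 4296 + 3251 = 7547 m/s.

Δv ≈ 7550 m/s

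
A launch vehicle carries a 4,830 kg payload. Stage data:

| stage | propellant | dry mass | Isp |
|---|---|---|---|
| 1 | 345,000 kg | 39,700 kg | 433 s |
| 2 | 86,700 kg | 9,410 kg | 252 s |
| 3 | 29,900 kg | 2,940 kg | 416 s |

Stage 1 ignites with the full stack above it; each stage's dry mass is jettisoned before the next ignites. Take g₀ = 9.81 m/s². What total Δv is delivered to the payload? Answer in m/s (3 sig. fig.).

Δv ≈ 13700 m/s

Ignition mass of stage 1 = 345,000+39,700 + 86,700+9,410 + 29,900+2,940 + 4,830 = 518,480 kg.
Stage 1: m₀ = 518,480 kg, m_f = 518,480 − 345,000 = 173,480 kg; Δv = 433×9.81×ln(2.989) = 4247.7×1.0948 ≈ 4651 m/s.
Stage 2: m₀ = 133,780 kg, m_f = 133,780 − 86,700 = 47,080 kg; Δv = 252×9.81×ln(2.842) = 2472.1×1.0443 ≈ 2582 m/s.
Stage 3: m₀ = 37,670 kg, m_f = 37,670 − 29,900 = 7,770 kg; Δv = 416×9.81×ln(4.848) = 4081.0×1.5786 ≈ 6442 m/s.
Total Δv = 4651 + 2582 + 6442 = 13675 m/s.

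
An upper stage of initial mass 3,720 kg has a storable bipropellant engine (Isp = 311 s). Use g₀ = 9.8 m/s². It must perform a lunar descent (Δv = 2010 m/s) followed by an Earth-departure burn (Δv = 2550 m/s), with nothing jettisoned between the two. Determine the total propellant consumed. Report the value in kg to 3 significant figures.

v_e = Isp · g₀ = 311 × 9.8 = 3047.8 m/s.
After the first burn: m = 3720 × exp(−2010/3047.8) = 3720 × 0.51711 = 1,923.65 kg.
After the second burn: m = 1,923.65 × exp(−2550/3047.8) = 1,923.65 × 0.43315 = 833.229 kg.
Total propellant = m₀ − m_final = 3720 − 833.229 = 2,886.771 kg.

total propellant consumed ≈ 2890 kg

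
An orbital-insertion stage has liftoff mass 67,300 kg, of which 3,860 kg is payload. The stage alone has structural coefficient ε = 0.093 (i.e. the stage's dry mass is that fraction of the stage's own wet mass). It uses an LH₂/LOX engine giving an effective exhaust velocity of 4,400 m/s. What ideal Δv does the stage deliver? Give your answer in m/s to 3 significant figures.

Stage wet mass = m₀ − payload = 67,300 − 3,860 = 63,440 kg.
Stage dry mass = ε × stage wet mass = 0.093 × 63,440 = 5,899.92 kg.
Burnout mass m_f = stage dry + payload = 5,899.92 + 3,860 = 9,759.92 kg.
From the ideal rocket equation, Δv = v_e · ln(67,300/9,759.92) = 4400.0 × ln(6.896) = 4400.0 × 1.9309 ≈ 8496 m/s.

Δv ≈ 8500 m/s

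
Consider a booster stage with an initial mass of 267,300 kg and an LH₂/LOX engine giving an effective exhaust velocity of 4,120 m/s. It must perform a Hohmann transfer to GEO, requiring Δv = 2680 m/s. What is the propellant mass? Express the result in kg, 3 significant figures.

propellant mass ≈ 128000 kg

Rocket equation: m₀/m_f = exp(Δv / v_e) = exp(2680 / 4120.0) = exp(0.6505) = 1.9165.
m_f = 267,300 / 1.9165 = 139,473 kg, so propellant = m₀ − m_f = 267,300 − 139,473 = 127,827 kg.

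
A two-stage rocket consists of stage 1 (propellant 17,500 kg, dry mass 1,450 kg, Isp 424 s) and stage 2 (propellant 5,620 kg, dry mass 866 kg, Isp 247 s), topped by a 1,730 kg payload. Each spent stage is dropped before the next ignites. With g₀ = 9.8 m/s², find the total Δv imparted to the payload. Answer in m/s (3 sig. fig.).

Ignition mass of stage 1 = 17,500+1,450 + 5,620+866 + 1,730 = 27,166 kg.
Stage 1: m₀ = 27,166 kg, m_f = 27,166 − 17,500 = 9,666 kg; Δv = 424×9.8×ln(2.81) = 4155.2×1.0334 ≈ 4294 m/s.
Stage 2: m₀ = 8,216 kg, m_f = 8,216 − 5,620 = 2,596 kg; Δv = 247×9.8×ln(3.165) = 2420.6×1.1521 ≈ 2789 m/s.
Total Δv = 4294 + 2789 = 7083 m/s.

Δv ≈ 7080 m/s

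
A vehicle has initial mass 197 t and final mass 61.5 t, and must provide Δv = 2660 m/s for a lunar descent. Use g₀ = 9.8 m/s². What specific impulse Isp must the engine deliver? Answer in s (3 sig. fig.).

Isp ≈ 233 s

ln(m₀/m_f) = ln(197000/61500) = ln(3.203) = 1.1642.
Using Δv = v_e ln(m₀/m_f): v_e = Δv / ln(m₀/m_f) = 2660 / 1.1642 = 2284.9 m/s.
Isp = v_e / g₀ = 2284.9 / 9.8 = 233.2 s.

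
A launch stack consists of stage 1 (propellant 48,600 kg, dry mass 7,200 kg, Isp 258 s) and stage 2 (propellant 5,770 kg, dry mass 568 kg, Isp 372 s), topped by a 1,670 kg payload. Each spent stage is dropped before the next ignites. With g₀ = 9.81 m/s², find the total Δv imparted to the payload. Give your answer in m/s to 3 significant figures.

Δv ≈ 8280 m/s

Ignition mass of stage 1 = 48,600+7,200 + 5,770+568 + 1,670 = 63,808 kg.
Stage 1: m₀ = 63,808 kg, m_f = 63,808 − 48,600 = 15,208 kg; Δv = 258×9.81×ln(4.196) = 2531.0×1.4341 ≈ 3630 m/s.
Stage 2: m₀ = 8,008 kg, m_f = 8,008 − 5,770 = 2,238 kg; Δv = 372×9.81×ln(3.578) = 3649.3×1.2749 ≈ 4652 m/s.
Total Δv = 3630 + 4652 = 8282 m/s.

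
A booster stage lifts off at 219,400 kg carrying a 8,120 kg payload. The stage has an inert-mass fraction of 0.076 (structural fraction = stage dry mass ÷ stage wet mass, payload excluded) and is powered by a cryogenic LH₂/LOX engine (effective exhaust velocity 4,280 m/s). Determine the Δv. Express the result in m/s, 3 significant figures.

Stage wet mass = m₀ − payload = 219,400 − 8,120 = 211,280 kg.
Stage dry mass = ε × stage wet mass = 0.076 × 211,280 = 16,057.3 kg.
Burnout mass m_f = stage dry + payload = 16,057.3 + 8,120 = 24,177.3 kg.
Using Δv = v_e ln(m₀/m_f): Δv = v_e · ln(219,400/24,177.3) = 4280.0 × ln(9.075) = 4280.0 × 2.2055 ≈ 9439 m/s.

Δv ≈ 9440 m/s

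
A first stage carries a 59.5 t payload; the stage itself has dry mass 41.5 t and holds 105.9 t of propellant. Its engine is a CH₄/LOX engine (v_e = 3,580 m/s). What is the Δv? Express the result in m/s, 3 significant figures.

m₀ = payload + dry + propellant = 59.5 + 41.5 + 105.9 = 206.9 t.
m_f = payload + dry = 59.5 + 41.5 = 101 t.
From the ideal rocket equation, Δv = v_e · ln(m₀/m_f) = 3580.0 × ln(2.049) = 3580.0 × 0.7171 ≈ 2567.3 m/s.

Δv ≈ 2570 m/s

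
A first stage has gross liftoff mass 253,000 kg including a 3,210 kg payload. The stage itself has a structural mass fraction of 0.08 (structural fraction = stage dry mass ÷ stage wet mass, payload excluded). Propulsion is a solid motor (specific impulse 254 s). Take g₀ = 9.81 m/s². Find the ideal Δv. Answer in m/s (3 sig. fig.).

Stage wet mass = m₀ − payload = 253,000 − 3,210 = 249,790 kg.
Stage dry mass = ε × stage wet mass = 0.08 × 249,790 = 19,983.2 kg.
Burnout mass m_f = stage dry + payload = 19,983.2 + 3,210 = 23,193.2 kg.
v_e = Isp · g₀ = 254 × 9.81 = 2491.7 m/s.
Δv = v_e · ln(253,000/23,193.2) = 2491.7 × ln(10.91) = 2491.7 × 2.3895 ≈ 5954 m/s.

Δv ≈ 5950 m/s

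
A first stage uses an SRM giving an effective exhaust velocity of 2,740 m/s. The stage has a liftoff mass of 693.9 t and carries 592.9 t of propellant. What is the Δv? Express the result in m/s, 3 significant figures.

Δv ≈ 5280 m/s

m_f = m₀ − m_prop = 693.9 − 592.9 = 101 t.
Δv = v_e · ln(m₀/m_f) = 2740.0 × ln(6.87) = 2740.0 × 1.9272 ≈ 5280.5 m/s.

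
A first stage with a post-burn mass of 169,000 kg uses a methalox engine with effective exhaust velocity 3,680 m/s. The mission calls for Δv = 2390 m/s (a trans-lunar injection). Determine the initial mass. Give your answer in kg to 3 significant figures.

initial mass ≈ 324000 kg

From the ideal rocket equation, m₀/m_f = exp(Δv / v_e) = exp(2390 / 3680.0) = exp(0.6495) = 1.9145.
m₀ = m_f × 1.9145 = 169,000 × 1.9145 = 323,551 kg.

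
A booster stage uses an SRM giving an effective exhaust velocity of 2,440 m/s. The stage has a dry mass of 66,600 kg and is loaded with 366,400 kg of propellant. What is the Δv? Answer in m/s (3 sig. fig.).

Δv ≈ 4570 m/s

m₀ = m_dry + m_prop = 66,600 + 366,400 = 433,000 kg.
By the Tsiolkovsky rocket equation, Δv = v_e · ln(m₀/m_f) = 2440.0 × ln(6.502) = 2440.0 × 1.8720 ≈ 4567.8 m/s.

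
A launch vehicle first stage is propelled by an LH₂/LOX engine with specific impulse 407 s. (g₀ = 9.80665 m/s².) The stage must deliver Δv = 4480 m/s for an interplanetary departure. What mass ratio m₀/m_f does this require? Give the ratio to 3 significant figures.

v_e = Isp · g₀ = 407 × 9.80665 = 3991.3 m/s.
m₀/m_f = exp(Δv / v_e) = exp(4480 / 3991.3) = exp(1.1224) = 3.0723.

mass ratio ≈ 3.07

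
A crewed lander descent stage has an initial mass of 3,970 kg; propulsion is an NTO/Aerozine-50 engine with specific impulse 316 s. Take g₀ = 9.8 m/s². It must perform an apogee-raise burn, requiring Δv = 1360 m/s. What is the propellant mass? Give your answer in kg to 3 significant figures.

propellant mass ≈ 1410 kg

v_e = Isp · g₀ = 316 × 9.8 = 3096.8 m/s.
m₀/m_f = exp(Δv / v_e) = exp(1360 / 3096.8) = exp(0.4392) = 1.5514.
m_f = 3,970 / 1.5514 = 2,558.98 kg, so propellant = m₀ − m_f = 3,970 − 2,558.98 = 1,411.02 kg.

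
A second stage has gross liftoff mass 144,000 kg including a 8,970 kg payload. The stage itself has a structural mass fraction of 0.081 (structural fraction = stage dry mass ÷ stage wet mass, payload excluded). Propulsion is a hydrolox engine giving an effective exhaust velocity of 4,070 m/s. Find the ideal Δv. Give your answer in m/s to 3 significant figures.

Stage wet mass = m₀ − payload = 144,000 − 8,970 = 135,030 kg.
Stage dry mass = ε × stage wet mass = 0.081 × 135,030 = 10,937.4 kg.
Burnout mass m_f = stage dry + payload = 10,937.4 + 8,970 = 19,907.4 kg.
Δv = v_e · ln(144,000/19,907.4) = 4070.0 × ln(7.233) = 4070.0 × 1.9787 ≈ 8053 m/s.

Δv ≈ 8050 m/s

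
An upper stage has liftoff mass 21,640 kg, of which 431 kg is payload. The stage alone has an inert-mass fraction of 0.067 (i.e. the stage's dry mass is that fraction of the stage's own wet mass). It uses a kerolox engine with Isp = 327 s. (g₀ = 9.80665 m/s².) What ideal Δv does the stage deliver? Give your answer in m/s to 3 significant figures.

Δv ≈ 7880 m/s

Stage wet mass = m₀ − payload = 21,640 − 431 = 21,209 kg.
Stage dry mass = ε × stage wet mass = 0.067 × 21,209 = 1,421 kg.
Burnout mass m_f = stage dry + payload = 1,421 + 431 = 1,852 kg.
v_e = Isp · g₀ = 327 × 9.80665 = 3206.8 m/s.
Using Δv = v_e ln(m₀/m_f): Δv = v_e · ln(21,640/1,852) = 3206.8 × ln(11.68) = 3206.8 × 2.4583 ≈ 7883 m/s.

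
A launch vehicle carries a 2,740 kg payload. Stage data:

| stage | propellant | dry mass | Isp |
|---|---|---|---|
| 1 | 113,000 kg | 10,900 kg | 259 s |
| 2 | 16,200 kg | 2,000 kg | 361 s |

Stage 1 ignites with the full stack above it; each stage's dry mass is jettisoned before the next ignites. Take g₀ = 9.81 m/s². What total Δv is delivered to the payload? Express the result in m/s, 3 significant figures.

Δv ≈ 9110 m/s

Ignition mass of stage 1 = 113,000+10,900 + 16,200+2,000 + 2,740 = 144,840 kg.
Stage 1: m₀ = 144,840 kg, m_f = 144,840 − 113,000 = 31,840 kg; Δv = 259×9.81×ln(4.549) = 2540.8×1.5149 ≈ 3849 m/s.
Stage 2: m₀ = 20,940 kg, m_f = 20,940 − 16,200 = 4,740 kg; Δv = 361×9.81×ln(4.418) = 3541.4×1.4856 ≈ 5261 m/s.
Total Δv = 3849 + 5261 = 9110 m/s.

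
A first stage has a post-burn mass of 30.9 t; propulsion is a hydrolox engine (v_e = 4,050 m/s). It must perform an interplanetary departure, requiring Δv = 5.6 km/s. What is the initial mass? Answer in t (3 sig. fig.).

m₀/m_f = exp(Δv / v_e) = exp(5600 / 4050.0) = exp(1.3827) = 3.9857.
m₀ = m_f × 3.9857 = 30.9 × 3.9857 = 123.158 t.

initial mass ≈ 123 t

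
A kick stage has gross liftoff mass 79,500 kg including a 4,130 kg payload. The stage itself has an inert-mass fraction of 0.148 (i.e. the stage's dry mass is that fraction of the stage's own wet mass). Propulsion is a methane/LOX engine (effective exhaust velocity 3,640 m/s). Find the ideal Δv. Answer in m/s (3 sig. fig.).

Δv ≈ 6000 m/s

Stage wet mass = m₀ − payload = 79,500 − 4,130 = 75,370 kg.
Stage dry mass = ε × stage wet mass = 0.148 × 75,370 = 11,154.8 kg.
Burnout mass m_f = stage dry + payload = 11,154.8 + 4,130 = 15,284.8 kg.
By the Tsiolkovsky rocket equation, Δv = v_e · ln(79,500/15,284.8) = 3640.0 × ln(5.201) = 3640.0 × 1.6489 ≈ 6002 m/s.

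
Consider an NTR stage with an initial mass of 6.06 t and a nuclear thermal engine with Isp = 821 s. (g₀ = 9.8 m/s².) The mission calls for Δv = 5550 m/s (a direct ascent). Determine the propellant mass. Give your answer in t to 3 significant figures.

v_e = Isp · g₀ = 821 × 9.8 = 8045.8 m/s.
From the ideal rocket equation, m₀/m_f = exp(Δv / v_e) = exp(5550 / 8045.8) = exp(0.6898) = 1.9933.
m_f = 6.06 / 1.9933 = 3.04018 t, so propellant = m₀ − m_f = 6.06 − 3.04018 = 3.01982 t.

propellant mass ≈ 3.02 t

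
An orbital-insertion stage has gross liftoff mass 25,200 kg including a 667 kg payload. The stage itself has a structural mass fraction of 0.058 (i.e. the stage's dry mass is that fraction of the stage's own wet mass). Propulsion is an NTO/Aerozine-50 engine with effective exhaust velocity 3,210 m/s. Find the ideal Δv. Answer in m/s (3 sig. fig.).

Δv ≈ 7990 m/s

Stage wet mass = m₀ − payload = 25,200 − 667 = 24,533 kg.
Stage dry mass = ε × stage wet mass = 0.058 × 24,533 = 1,422.91 kg.
Burnout mass m_f = stage dry + payload = 1,422.91 + 667 = 2,089.91 kg.
Δv = v_e · ln(25,200/2,089.91) = 3210.0 × ln(12.06) = 3210.0 × 2.4897 ≈ 7992 m/s.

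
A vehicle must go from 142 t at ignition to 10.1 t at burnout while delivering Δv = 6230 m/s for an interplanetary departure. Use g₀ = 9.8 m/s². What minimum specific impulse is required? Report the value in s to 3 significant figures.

Isp ≈ 241 s

ln(m₀/m_f) = ln(142000/10100) = ln(14.06) = 2.6433.
By the Tsiolkovsky rocket equation, v_e = Δv / ln(m₀/m_f) = 6230 / 2.6433 = 2356.9 m/s.
Isp = v_e / g₀ = 2356.9 / 9.8 = 240.5 s.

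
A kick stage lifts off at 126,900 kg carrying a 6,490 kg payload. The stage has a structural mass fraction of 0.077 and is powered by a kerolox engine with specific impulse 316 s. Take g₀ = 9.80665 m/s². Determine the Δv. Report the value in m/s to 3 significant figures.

Δv ≈ 6460 m/s

Stage wet mass = m₀ − payload = 126,900 − 6,490 = 120,410 kg.
Stage dry mass = ε × stage wet mass = 0.077 × 120,410 = 9,271.57 kg.
Burnout mass m_f = stage dry + payload = 9,271.57 + 6,490 = 15,761.57 kg.
v_e = Isp · g₀ = 316 × 9.80665 = 3098.9 m/s.
Δv = v_e · ln(126,900/15,761.57) = 3098.9 × ln(8.051) = 3098.9 × 2.0858 ≈ 6464 m/s.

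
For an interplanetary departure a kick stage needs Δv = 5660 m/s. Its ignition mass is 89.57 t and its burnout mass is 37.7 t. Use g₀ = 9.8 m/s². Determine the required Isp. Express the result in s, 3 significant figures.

ln(m₀/m_f) = ln(89570/37700) = ln(2.376) = 0.8654.
Using Δv = v_e ln(m₀/m_f): v_e = Δv / ln(m₀/m_f) = 5660 / 0.8654 = 6540.6 m/s.
Isp = v_e / g₀ = 6540.6 / 9.8 = 667.4 s.

Isp ≈ 667 s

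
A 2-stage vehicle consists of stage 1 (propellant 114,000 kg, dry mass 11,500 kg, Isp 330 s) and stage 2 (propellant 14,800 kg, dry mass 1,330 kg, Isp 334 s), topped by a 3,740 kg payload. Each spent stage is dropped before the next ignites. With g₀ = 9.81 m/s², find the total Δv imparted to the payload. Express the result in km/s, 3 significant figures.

Δv ≈ 9.44 km/s

Ignition mass of stage 1 = 114,000+11,500 + 14,800+1,330 + 3,740 = 145,370 kg.
Stage 1: m₀ = 145,370 kg, m_f = 145,370 − 114,000 = 31,370 kg; Δv = 330×9.81×ln(4.634) = 3237.3×1.5334 ≈ 4964 m/s.
Stage 2: m₀ = 19,870 kg, m_f = 19,870 − 14,800 = 5,070 kg; Δv = 334×9.81×ln(3.919) = 3276.5×1.3659 ≈ 4475 m/s.
Total Δv = 4964 + 4475 = 9439 m/s.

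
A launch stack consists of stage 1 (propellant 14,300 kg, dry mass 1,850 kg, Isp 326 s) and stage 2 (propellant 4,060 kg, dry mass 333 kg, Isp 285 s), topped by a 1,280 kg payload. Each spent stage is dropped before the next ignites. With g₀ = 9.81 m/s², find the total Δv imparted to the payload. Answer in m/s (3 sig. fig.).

Δv ≈ 6920 m/s

Ignition mass of stage 1 = 14,300+1,850 + 4,060+333 + 1,280 = 21,823 kg.
Stage 1: m₀ = 21,823 kg, m_f = 21,823 − 14,300 = 7,523 kg; Δv = 326×9.81×ln(2.901) = 3198.1×1.0650 ≈ 3406 m/s.
Stage 2: m₀ = 5,673 kg, m_f = 5,673 − 4,060 = 1,613 kg; Δv = 285×9.81×ln(3.517) = 2795.9×1.2576 ≈ 3516 m/s.
Total Δv = 3406 + 3516 = 6922 m/s.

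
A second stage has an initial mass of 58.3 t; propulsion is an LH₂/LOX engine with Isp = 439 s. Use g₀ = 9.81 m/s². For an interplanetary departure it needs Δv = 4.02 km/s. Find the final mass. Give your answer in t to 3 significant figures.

v_e = Isp · g₀ = 439 × 9.81 = 4306.6 m/s.
From the ideal rocket equation, m₀/m_f = exp(Δv / v_e) = exp(4020 / 4306.6) = exp(0.9335) = 2.5433.
m_f = m₀ / 2.5433 = 58.3 / 2.5433 = 22.923 t.

final mass ≈ 22.9 t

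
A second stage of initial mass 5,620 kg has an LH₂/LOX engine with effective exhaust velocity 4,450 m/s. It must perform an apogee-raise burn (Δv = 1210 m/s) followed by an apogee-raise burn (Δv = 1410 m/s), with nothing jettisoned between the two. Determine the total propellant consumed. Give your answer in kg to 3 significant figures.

After the first burn: m = 5620 × exp(−1210/4450.0) = 5620 × 0.76192 = 4,281.99 kg.
After the second burn: m = 4,281.99 × exp(−1410/4450.0) = 4,281.99 × 0.72844 = 3,119.17 kg.
Total propellant = m₀ − m_final = 5620 − 3,119.17 = 2,500.83 kg.

total propellant consumed ≈ 2500 kg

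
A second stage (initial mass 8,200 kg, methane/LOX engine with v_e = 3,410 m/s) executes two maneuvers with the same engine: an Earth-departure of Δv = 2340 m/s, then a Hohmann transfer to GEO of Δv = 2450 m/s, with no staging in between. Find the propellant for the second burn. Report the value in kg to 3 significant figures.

After the first burn: m = 8200 × exp(−2340/3410.0) = 8200 × 0.50348 = 4,128.54 kg.
After the second burn: m = 4,128.54 × exp(−2450/3410.0) = 4,128.54 × 0.48750 = 2,012.66 kg.
Second-burn propellant = 4,128.54 − 2,012.66 = 2,115.88 kg.

propellant for the second burn ≈ 2120 kg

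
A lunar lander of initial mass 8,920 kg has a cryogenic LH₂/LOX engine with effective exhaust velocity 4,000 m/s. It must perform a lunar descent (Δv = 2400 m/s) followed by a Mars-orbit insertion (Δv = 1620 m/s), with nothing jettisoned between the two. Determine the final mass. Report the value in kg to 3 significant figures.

final mass ≈ 3270 kg

After the first burn: m = 8920 × exp(−2400/4000.0) = 8920 × 0.54881 = 4,895.39 kg.
After the second burn: m = 4,895.39 × exp(−1620/4000.0) = 4,895.39 × 0.66698 = 3,265.13 kg.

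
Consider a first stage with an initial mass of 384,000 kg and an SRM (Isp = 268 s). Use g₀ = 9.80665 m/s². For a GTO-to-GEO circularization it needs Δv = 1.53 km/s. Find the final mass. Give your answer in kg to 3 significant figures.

final mass ≈ 215000 kg

v_e = Isp · g₀ = 268 × 9.80665 = 2628.2 m/s.
By the Tsiolkovsky rocket equation, m₀/m_f = exp(Δv / v_e) = exp(1530 / 2628.2) = exp(0.5822) = 1.7899.
m_f = m₀ / 1.7899 = 384,000 / 1.7899 = 214,537 kg.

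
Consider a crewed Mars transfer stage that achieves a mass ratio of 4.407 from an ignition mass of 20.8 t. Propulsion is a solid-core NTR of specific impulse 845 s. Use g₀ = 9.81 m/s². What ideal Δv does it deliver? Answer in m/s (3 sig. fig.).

v_e = Isp · g₀ = 845 × 9.81 = 8289.5 m/s.
Using Δv = v_e ln(m₀/m_f): Δv = v_e · ln(4.407) = 8289.5 × 1.4832 ≈ 12294.9 m/s.

Δv ≈ 12300 m/s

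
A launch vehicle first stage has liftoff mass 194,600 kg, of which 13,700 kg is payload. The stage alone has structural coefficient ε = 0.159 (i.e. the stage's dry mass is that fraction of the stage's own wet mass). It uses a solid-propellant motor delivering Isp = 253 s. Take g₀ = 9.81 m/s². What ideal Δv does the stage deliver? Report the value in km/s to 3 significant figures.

Stage wet mass = m₀ − payload = 194,600 − 13,700 = 180,900 kg.
Stage dry mass = ε × stage wet mass = 0.159 × 180,900 = 28,763.1 kg.
Burnout mass m_f = stage dry + payload = 28,763.1 + 13,700 = 42,463.1 kg.
v_e = Isp · g₀ = 253 × 9.81 = 2481.9 m/s.
From the ideal rocket equation, Δv = v_e · ln(194,600/42,463.1) = 2481.9 × ln(4.583) = 2481.9 × 1.5223 ≈ 3778 m/s.

Δv ≈ 3.78 km/s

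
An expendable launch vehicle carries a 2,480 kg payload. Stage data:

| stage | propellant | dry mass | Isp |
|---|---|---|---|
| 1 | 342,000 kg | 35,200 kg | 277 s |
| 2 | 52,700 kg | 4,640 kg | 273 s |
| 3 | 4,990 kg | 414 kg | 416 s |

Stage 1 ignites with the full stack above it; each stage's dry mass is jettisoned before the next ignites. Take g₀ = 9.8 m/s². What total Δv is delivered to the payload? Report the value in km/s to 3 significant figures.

Δv ≈ 12.5 km/s

Ignition mass of stage 1 = 342,000+35,200 + 52,700+4,640 + 4,990+414 + 2,480 = 442,424 kg.
Stage 1: m₀ = 442,424 kg, m_f = 442,424 − 342,000 = 100,424 kg; Δv = 277×9.8×ln(4.406) = 2714.6×1.4829 ≈ 4025 m/s.
Stage 2: m₀ = 65,224 kg, m_f = 65,224 − 52,700 = 12,524 kg; Δv = 273×9.8×ln(5.208) = 2675.4×1.6502 ≈ 4415 m/s.
Stage 3: m₀ = 7,884 kg, m_f = 7,884 − 4,990 = 2,894 kg; Δv = 416×9.8×ln(2.724) = 4076.8×1.0022 ≈ 4086 m/s.
Total Δv = 4025 + 4415 + 4086 = 12526 m/s.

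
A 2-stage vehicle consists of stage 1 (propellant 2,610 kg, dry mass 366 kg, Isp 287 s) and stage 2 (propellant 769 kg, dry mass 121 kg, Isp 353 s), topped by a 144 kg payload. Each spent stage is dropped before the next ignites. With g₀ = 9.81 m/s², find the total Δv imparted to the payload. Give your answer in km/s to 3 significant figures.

Δv ≈ 7.68 km/s

Ignition mass of stage 1 = 2,610+366 + 769+121 + 144 = 4,010 kg.
Stage 1: m₀ = 4,010 kg, m_f = 4,010 − 2,610 = 1,400 kg; Δv = 287×9.81×ln(2.864) = 2815.5×1.0523 ≈ 2963 m/s.
Stage 2: m₀ = 1,034 kg, m_f = 1,034 − 769 = 265 kg; Δv = 353×9.81×ln(3.902) = 3462.9×1.3615 ≈ 4715 m/s.
Total Δv = 2963 + 4715 = 7678 m/s.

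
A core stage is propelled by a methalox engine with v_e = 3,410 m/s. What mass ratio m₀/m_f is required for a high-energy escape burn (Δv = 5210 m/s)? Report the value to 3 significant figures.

m₀/m_f = exp(Δv / v_e) = exp(5210 / 3410.0) = exp(1.5279) = 4.6083.

mass ratio ≈ 4.61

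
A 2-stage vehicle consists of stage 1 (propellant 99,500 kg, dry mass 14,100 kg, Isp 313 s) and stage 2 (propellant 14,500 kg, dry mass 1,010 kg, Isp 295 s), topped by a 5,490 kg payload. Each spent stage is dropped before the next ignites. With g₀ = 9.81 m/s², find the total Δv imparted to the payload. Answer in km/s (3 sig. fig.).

Ignition mass of stage 1 = 99,500+14,100 + 14,500+1,010 + 5,490 = 134,600 kg.
Stage 1: m₀ = 134,600 kg, m_f = 134,600 − 99,500 = 35,100 kg; Δv = 313×9.81×ln(3.835) = 3070.5×1.3441 ≈ 4127 m/s.
Stage 2: m₀ = 21,000 kg, m_f = 21,000 − 14,500 = 6,500 kg; Δv = 295×9.81×ln(3.231) = 2894.0×1.1727 ≈ 3394 m/s.
Total Δv = 4127 + 3394 = 7521 m/s.

Δv ≈ 7.52 km/s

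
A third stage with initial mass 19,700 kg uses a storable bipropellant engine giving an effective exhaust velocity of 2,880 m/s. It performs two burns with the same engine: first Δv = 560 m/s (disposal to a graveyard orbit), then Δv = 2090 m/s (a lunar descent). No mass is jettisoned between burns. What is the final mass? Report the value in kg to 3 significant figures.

After the first burn: m = 19700 × exp(−560/2880.0) = 19700 × 0.82329 = 16,218.8 kg.
After the second burn: m = 16,218.8 × exp(−2090/2880.0) = 16,218.8 × 0.48399 = 7,849.74 kg.

final mass ≈ 7850 kg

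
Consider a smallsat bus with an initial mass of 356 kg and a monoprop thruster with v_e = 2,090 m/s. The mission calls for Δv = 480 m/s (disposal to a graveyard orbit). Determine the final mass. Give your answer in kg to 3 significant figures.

final mass ≈ 283 kg

By the Tsiolkovsky rocket equation, m₀/m_f = exp(Δv / v_e) = exp(480 / 2090.0) = exp(0.2297) = 1.2582.
m_f = m₀ / 1.2582 = 356 / 1.2582 = 282.944 kg.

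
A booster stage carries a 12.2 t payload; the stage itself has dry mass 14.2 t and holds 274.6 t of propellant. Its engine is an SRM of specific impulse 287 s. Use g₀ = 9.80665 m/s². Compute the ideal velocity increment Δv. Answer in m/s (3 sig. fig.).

Δv ≈ 6850 m/s

v_e = Isp · g₀ = 287 × 9.80665 = 2814.5 m/s.
m₀ = payload + dry + propellant = 12.2 + 14.2 + 274.6 = 301 t.
m_f = payload + dry = 12.2 + 14.2 = 26.4 t.
Using Δv = v_e ln(m₀/m_f): Δv = v_e · ln(m₀/m_f) = 2814.5 × ln(11.4) = 2814.5 × 2.4337 ≈ 6849.8 m/s.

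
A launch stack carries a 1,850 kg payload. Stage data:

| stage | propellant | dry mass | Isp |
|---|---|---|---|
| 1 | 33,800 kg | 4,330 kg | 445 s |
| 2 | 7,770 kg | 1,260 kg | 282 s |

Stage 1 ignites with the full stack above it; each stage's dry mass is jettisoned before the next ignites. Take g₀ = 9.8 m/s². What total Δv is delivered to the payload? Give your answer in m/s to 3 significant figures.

Ignition mass of stage 1 = 33,800+4,330 + 7,770+1,260 + 1,850 = 49,010 kg.
Stage 1: m₀ = 49,010 kg, m_f = 49,010 − 33,800 = 15,210 kg; Δv = 445×9.8×ln(3.222) = 4361.0×1.1701 ≈ 5103 m/s.
Stage 2: m₀ = 10,880 kg, m_f = 10,880 − 7,770 = 3,110 kg; Δv = 282×9.8×ln(3.498) = 2763.6×1.2523 ≈ 3461 m/s.
Total Δv = 5103 + 3461 = 8564 m/s.

Δv ≈ 8560 m/s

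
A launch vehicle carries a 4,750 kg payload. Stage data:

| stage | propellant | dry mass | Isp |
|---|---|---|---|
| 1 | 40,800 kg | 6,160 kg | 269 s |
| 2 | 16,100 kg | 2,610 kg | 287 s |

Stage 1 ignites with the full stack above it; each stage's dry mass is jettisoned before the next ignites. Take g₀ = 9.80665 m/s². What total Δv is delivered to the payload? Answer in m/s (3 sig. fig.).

Ignition mass of stage 1 = 40,800+6,160 + 16,100+2,610 + 4,750 = 70,420 kg.
Stage 1: m₀ = 70,420 kg, m_f = 70,420 − 40,800 = 29,620 kg; Δv = 269×9.80665×ln(2.377) = 2638.0×0.8660 ≈ 2285 m/s.
Stage 2: m₀ = 23,460 kg, m_f = 23,460 − 16,100 = 7,360 kg; Δv = 287×9.80665×ln(3.188) = 2814.5×1.1592 ≈ 3263 m/s.
Total Δv = 2285 + 3263 = 5548 m/s.

Δv ≈ 5550 m/s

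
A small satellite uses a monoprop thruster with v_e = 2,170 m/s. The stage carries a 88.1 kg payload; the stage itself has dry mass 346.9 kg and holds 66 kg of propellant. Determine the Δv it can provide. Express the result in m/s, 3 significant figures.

m₀ = payload + dry + propellant = 88.1 + 346.9 + 66 = 501 kg.
m_f = payload + dry = 88.1 + 346.9 = 435 kg.
By the Tsiolkovsky rocket equation, Δv = v_e · ln(m₀/m_f) = 2170.0 × ln(1.152) = 2170.0 × 0.1413 ≈ 306.5 m/s.

Δv ≈ 307 m/s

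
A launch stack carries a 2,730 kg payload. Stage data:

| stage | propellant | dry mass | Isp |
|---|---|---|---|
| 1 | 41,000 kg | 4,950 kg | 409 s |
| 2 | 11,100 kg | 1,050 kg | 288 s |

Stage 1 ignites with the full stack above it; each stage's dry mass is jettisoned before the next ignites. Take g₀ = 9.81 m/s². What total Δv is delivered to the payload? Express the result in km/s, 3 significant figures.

Ignition mass of stage 1 = 41,000+4,950 + 11,100+1,050 + 2,730 = 60,830 kg.
Stage 1: m₀ = 60,830 kg, m_f = 60,830 − 41,000 = 19,830 kg; Δv = 409×9.81×ln(3.068) = 4012.3×1.1209 ≈ 4497 m/s.
Stage 2: m₀ = 14,880 kg, m_f = 14,880 − 11,100 = 3,780 kg; Δv = 288×9.81×ln(3.937) = 2825.3×1.3703 ≈ 3871 m/s.
Total Δv = 4497 + 3871 = 8368 m/s.

Δv ≈ 8.37 km/s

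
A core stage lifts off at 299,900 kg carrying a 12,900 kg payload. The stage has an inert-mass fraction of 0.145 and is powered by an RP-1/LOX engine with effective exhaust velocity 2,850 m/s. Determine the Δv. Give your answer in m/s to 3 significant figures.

Δv ≈ 4860 m/s

Stage wet mass = m₀ − payload = 299,900 − 12,900 = 287,000 kg.
Stage dry mass = ε × stage wet mass = 0.145 × 287,000 = 41,615 kg.
Burnout mass m_f = stage dry + payload = 41,615 + 12,900 = 54,515 kg.
By the Tsiolkovsky rocket equation, Δv = v_e · ln(299,900/54,515) = 2850.0 × ln(5.501) = 2850.0 × 1.7050 ≈ 4859 m/s.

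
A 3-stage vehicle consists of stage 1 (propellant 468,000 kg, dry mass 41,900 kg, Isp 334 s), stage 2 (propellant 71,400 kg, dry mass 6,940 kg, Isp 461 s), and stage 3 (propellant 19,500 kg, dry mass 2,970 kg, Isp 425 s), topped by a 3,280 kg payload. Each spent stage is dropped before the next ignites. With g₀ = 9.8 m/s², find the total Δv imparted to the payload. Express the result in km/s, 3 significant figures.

Ignition mass of stage 1 = 468,000+41,900 + 71,400+6,940 + 19,500+2,970 + 3,280 = 613,990 kg.
Stage 1: m₀ = 613,990 kg, m_f = 613,990 − 468,000 = 145,990 kg; Δv = 334×9.8×ln(4.206) = 3273.2×1.4364 ≈ 4702 m/s.
Stage 2: m₀ = 104,090 kg, m_f = 104,090 − 71,400 = 32,690 kg; Δv = 461×9.8×ln(3.184) = 4517.8×1.1582 ≈ 5232 m/s.
Stage 3: m₀ = 25,750 kg, m_f = 25,750 − 19,500 = 6,250 kg; Δv = 425×9.8×ln(4.12) = 4165.0×1.4159 ≈ 5897 m/s.
Total Δv = 4702 + 5232 + 5897 = 15831 m/s.

Δv ≈ 15.8 km/s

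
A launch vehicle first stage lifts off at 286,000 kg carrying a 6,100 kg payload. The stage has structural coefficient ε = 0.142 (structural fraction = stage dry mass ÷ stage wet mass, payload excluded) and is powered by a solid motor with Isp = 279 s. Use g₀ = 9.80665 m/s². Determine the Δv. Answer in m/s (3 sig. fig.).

Δv ≈ 5010 m/s

Stage wet mass = m₀ − payload = 286,000 − 6,100 = 279,900 kg.
Stage dry mass = ε × stage wet mass = 0.142 × 279,900 = 39,745.8 kg.
Burnout mass m_f = stage dry + payload = 39,745.8 + 6,100 = 45,845.8 kg.
v_e = Isp · g₀ = 279 × 9.80665 = 2736.1 m/s.
From the ideal rocket equation, Δv = v_e · ln(286,000/45,845.8) = 2736.1 × ln(6.238) = 2736.1 × 1.8307 ≈ 5009 m/s.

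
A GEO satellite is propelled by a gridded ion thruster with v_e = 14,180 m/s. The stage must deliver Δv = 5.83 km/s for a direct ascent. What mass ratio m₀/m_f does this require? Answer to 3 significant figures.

From the ideal rocket equation, m₀/m_f = exp(Δv / v_e) = exp(5830 / 14180.0) = exp(0.4111) = 1.5085.

mass ratio ≈ 1.51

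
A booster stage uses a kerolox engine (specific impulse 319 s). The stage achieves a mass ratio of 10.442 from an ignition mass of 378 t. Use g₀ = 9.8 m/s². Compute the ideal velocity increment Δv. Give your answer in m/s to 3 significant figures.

Δv ≈ 7330 m/s

v_e = Isp · g₀ = 319 × 9.8 = 3126.2 m/s.
Δv = v_e · ln(10.442) = 3126.2 × 2.3458 ≈ 7333.6 m/s.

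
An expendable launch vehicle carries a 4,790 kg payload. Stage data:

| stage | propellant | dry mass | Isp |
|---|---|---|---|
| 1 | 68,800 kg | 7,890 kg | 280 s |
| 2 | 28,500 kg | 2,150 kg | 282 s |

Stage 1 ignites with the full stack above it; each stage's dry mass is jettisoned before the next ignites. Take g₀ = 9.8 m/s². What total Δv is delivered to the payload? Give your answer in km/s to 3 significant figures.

Ignition mass of stage 1 = 68,800+7,890 + 28,500+2,150 + 4,790 = 112,130 kg.
Stage 1: m₀ = 112,130 kg, m_f = 112,130 − 68,800 = 43,330 kg; Δv = 280×9.8×ln(2.588) = 2744.0×0.9508 ≈ 2609 m/s.
Stage 2: m₀ = 35,440 kg, m_f = 35,440 − 28,500 = 6,940 kg; Δv = 282×9.8×ln(5.107) = 2763.6×1.6305 ≈ 4506 m/s.
Total Δv = 2609 + 4506 = 7115 m/s.

Δv ≈ 7.12 km/s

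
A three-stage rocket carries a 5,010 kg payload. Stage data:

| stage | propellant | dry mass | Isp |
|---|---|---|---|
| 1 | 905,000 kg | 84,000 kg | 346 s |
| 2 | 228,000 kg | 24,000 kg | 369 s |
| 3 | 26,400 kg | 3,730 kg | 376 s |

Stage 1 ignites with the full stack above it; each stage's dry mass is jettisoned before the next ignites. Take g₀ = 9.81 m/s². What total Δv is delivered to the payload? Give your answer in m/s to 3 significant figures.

Δv ≈ 15000 m/s

Ignition mass of stage 1 = 905,000+84,000 + 228,000+24,000 + 26,400+3,730 + 5,010 = 1,276,140 kg.
Stage 1: m₀ = 1,276,140 kg, m_f = 1,276,140 − 905,000 = 371,140 kg; Δv = 346×9.81×ln(3.438) = 3394.3×1.2350 ≈ 4192 m/s.
Stage 2: m₀ = 287,140 kg, m_f = 287,140 − 228,000 = 59,140 kg; Δv = 369×9.81×ln(4.855) = 3619.9×1.5801 ≈ 5720 m/s.
Stage 3: m₀ = 35,140 kg, m_f = 35,140 − 26,400 = 8,740 kg; Δv = 376×9.81×ln(4.021) = 3688.6×1.3914 ≈ 5132 m/s.
Total Δv = 4192 + 5720 + 5132 = 15044 m/s.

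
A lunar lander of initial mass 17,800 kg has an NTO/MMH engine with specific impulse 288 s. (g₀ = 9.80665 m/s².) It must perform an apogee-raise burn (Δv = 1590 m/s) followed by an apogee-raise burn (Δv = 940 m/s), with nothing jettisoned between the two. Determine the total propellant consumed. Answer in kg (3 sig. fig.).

v_e = Isp · g₀ = 288 × 9.80665 = 2824.3 m/s.
After the first burn: m = 17800 × exp(−1590/2824.3) = 17800 × 0.56952 = 10,137.5 kg.
After the second burn: m = 10,137.5 × exp(−940/2824.3) = 10,137.5 × 0.71690 = 7,267.57 kg.
Total propellant = m₀ − m_final = 17800 − 7,267.57 = 10,532.43 kg.

total propellant consumed ≈ 10500 kg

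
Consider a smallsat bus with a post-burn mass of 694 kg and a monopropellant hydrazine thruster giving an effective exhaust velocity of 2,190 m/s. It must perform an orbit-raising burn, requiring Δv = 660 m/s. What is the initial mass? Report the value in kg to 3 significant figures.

Using Δv = v_e ln(m₀/m_f): m₀/m_f = exp(Δv / v_e) = exp(660 / 2190.0) = exp(0.3014) = 1.3517.
m₀ = m_f × 1.3517 = 694 × 1.3517 = 938.08 kg.

initial mass ≈ 938 kg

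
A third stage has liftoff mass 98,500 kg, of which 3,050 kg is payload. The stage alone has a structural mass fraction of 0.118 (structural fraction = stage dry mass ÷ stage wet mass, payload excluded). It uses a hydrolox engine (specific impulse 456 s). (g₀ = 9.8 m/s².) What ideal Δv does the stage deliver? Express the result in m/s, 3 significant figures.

Δv ≈ 8620 m/s

Stage wet mass = m₀ − payload = 98,500 − 3,050 = 95,450 kg.
Stage dry mass = ε × stage wet mass = 0.118 × 95,450 = 11,263.1 kg.
Burnout mass m_f = stage dry + payload = 11,263.1 + 3,050 = 14,313.1 kg.
v_e = Isp · g₀ = 456 × 9.8 = 4468.8 m/s.
Δv = v_e · ln(98,500/14,313.1) = 4468.8 × ln(6.882) = 4468.8 × 1.9289 ≈ 8620 m/s.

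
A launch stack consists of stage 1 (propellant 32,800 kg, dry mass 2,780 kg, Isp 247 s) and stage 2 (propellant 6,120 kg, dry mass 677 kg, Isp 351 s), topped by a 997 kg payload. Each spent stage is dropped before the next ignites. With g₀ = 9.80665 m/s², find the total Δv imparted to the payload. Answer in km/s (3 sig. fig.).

Ignition mass of stage 1 = 32,800+2,780 + 6,120+677 + 997 = 43,374 kg.
Stage 1: m₀ = 43,374 kg, m_f = 43,374 − 32,800 = 10,574 kg; Δv = 247×9.80665×ln(4.102) = 2422.2×1.4115 ≈ 3419 m/s.
Stage 2: m₀ = 7,794 kg, m_f = 7,794 − 6,120 = 1,674 kg; Δv = 351×9.80665×ln(4.656) = 3442.1×1.5381 ≈ 5294 m/s.
Total Δv = 3419 + 5294 = 8713 m/s.

Δv ≈ 8.71 km/s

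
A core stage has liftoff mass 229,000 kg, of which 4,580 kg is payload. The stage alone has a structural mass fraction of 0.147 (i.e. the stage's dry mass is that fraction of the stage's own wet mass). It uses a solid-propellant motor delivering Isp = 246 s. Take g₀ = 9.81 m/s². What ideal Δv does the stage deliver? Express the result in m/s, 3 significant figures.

Stage wet mass = m₀ − payload = 229,000 − 4,580 = 224,420 kg.
Stage dry mass = ε × stage wet mass = 0.147 × 224,420 = 32,989.7 kg.
Burnout mass m_f = stage dry + payload = 32,989.7 + 4,580 = 37,569.7 kg.
v_e = Isp · g₀ = 246 × 9.81 = 2413.3 m/s.
Δv = v_e · ln(229,000/37,569.7) = 2413.3 × ln(6.095) = 2413.3 × 1.8075 ≈ 4362 m/s.

Δv ≈ 4360 m/s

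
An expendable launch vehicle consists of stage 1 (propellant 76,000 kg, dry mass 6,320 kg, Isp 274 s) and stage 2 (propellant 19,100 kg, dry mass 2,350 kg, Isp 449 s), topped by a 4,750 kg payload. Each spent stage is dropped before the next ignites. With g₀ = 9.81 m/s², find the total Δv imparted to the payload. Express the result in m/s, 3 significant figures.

Ignition mass of stage 1 = 76,000+6,320 + 19,100+2,350 + 4,750 = 108,520 kg.
Stage 1: m₀ = 108,520 kg, m_f = 108,520 − 76,000 = 32,520 kg; Δv = 274×9.81×ln(3.337) = 2687.9×1.2051 ≈ 3239 m/s.
Stage 2: m₀ = 26,200 kg, m_f = 26,200 − 19,100 = 7,100 kg; Δv = 449×9.81×ln(3.69) = 4404.7×1.3057 ≈ 5751 m/s.
Total Δv = 3239 + 5751 = 8990 m/s.

Δv ≈ 8990 m/s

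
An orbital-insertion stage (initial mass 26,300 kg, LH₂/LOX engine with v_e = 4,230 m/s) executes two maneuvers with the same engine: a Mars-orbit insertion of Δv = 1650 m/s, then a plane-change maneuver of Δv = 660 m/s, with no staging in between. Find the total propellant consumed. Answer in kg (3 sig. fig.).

total propellant consumed ≈ 11100 kg

After the first burn: m = 26300 × exp(−1650/4230.0) = 26300 × 0.67701 = 17,805.4 kg.
After the second burn: m = 17,805.4 × exp(−660/4230.0) = 17,805.4 × 0.85553 = 15,233.1 kg.
Total propellant = m₀ − m_final = 26300 − 15,233.1 = 11,066.9 kg.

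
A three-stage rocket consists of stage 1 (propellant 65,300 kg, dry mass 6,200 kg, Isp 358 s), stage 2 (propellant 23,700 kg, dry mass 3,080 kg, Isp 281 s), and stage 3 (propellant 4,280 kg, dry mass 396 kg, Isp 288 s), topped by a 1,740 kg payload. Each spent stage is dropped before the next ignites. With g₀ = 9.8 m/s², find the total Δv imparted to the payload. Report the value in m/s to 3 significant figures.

Ignition mass of stage 1 = 65,300+6,200 + 23,700+3,080 + 4,280+396 + 1,740 = 104,696 kg.
Stage 1: m₀ = 104,696 kg, m_f = 104,696 − 65,300 = 39,396 kg; Δv = 358×9.8×ln(2.658) = 3508.4×0.9774 ≈ 3429 m/s.
Stage 2: m₀ = 33,196 kg, m_f = 33,196 − 23,700 = 9,496 kg; Δv = 281×9.8×ln(3.496) = 2753.8×1.2516 ≈ 3447 m/s.
Stage 3: m₀ = 6,416 kg, m_f = 6,416 − 4,280 = 2,136 kg; Δv = 288×9.8×ln(3.004) = 2822.4×1.0999 ≈ 3104 m/s.
Total Δv = 3429 + 3447 + 3104 = 9980 m/s.

Δv ≈ 9980 m/s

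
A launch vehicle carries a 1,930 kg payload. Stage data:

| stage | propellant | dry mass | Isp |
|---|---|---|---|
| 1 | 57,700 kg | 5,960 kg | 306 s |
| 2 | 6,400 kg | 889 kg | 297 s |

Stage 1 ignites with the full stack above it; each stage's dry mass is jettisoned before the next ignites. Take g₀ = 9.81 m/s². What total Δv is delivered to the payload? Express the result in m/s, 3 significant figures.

Ignition mass of stage 1 = 57,700+5,960 + 6,400+889 + 1,930 = 72,879 kg.
Stage 1: m₀ = 72,879 kg, m_f = 72,879 − 57,700 = 15,179 kg; Δv = 306×9.81×ln(4.801) = 3001.9×1.5689 ≈ 4710 m/s.
Stage 2: m₀ = 9,219 kg, m_f = 9,219 − 6,400 = 2,819 kg; Δv = 297×9.81×ln(3.27) = 2913.6×1.1849 ≈ 3452 m/s.
Total Δv = 4710 + 3452 = 8162 m/s.

Δv ≈ 8160 m/s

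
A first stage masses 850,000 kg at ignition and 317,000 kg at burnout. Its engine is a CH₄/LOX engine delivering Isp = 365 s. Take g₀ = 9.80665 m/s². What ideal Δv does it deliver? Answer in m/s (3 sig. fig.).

v_e = Isp · g₀ = 365 × 9.80665 = 3579.4 m/s.
Δv = v_e · ln(m₀/m_f) = 3579.4 × ln(2.681) = 3579.4 × 0.9863 ≈ 3530.5 m/s.

Δv ≈ 3530 m/s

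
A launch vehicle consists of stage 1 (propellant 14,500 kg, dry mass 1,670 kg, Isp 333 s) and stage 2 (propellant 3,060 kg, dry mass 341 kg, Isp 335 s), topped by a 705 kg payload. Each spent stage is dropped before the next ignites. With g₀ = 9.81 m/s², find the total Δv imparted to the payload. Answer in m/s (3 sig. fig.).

Ignition mass of stage 1 = 14,500+1,670 + 3,060+341 + 705 = 20,276 kg.
Stage 1: m₀ = 20,276 kg, m_f = 20,276 − 14,500 = 5,776 kg; Δv = 333×9.81×ln(3.51) = 3266.7×1.2557 ≈ 4102 m/s.
Stage 2: m₀ = 4,106 kg, m_f = 4,106 − 3,060 = 1,046 kg; Δv = 335×9.81×ln(3.925) = 3286.4×1.3675 ≈ 4494 m/s.
Total Δv = 4102 + 4494 = 8596 m/s.

Δv ≈ 8600 m/s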